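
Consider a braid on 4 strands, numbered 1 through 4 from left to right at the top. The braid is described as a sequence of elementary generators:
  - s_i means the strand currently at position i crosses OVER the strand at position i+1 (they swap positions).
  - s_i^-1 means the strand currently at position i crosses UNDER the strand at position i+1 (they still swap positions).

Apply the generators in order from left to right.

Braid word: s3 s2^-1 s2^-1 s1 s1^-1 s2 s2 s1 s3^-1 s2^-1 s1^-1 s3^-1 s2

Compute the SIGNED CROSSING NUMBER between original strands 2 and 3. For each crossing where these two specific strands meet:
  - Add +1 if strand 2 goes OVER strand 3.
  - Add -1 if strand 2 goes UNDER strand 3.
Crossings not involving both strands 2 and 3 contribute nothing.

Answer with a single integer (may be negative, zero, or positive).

Gen 1: crossing 3x4. Both 2&3? no. Sum: 0
Gen 2: crossing 2x4. Both 2&3? no. Sum: 0
Gen 3: crossing 4x2. Both 2&3? no. Sum: 0
Gen 4: crossing 1x2. Both 2&3? no. Sum: 0
Gen 5: crossing 2x1. Both 2&3? no. Sum: 0
Gen 6: crossing 2x4. Both 2&3? no. Sum: 0
Gen 7: crossing 4x2. Both 2&3? no. Sum: 0
Gen 8: crossing 1x2. Both 2&3? no. Sum: 0
Gen 9: crossing 4x3. Both 2&3? no. Sum: 0
Gen 10: crossing 1x3. Both 2&3? no. Sum: 0
Gen 11: 2 under 3. Both 2&3? yes. Contrib: -1. Sum: -1
Gen 12: crossing 1x4. Both 2&3? no. Sum: -1
Gen 13: crossing 2x4. Both 2&3? no. Sum: -1

Answer: -1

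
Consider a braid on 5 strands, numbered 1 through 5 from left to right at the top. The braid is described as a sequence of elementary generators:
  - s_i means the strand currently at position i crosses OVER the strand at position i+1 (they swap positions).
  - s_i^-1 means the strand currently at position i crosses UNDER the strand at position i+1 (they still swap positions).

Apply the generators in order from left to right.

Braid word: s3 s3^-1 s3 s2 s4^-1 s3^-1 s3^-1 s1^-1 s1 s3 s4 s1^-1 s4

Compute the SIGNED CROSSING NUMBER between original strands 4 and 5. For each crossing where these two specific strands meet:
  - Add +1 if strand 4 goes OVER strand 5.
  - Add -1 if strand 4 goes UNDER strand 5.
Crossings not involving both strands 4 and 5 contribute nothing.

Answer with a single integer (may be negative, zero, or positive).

Answer: 0

Derivation:
Gen 1: crossing 3x4. Both 4&5? no. Sum: 0
Gen 2: crossing 4x3. Both 4&5? no. Sum: 0
Gen 3: crossing 3x4. Both 4&5? no. Sum: 0
Gen 4: crossing 2x4. Both 4&5? no. Sum: 0
Gen 5: crossing 3x5. Both 4&5? no. Sum: 0
Gen 6: crossing 2x5. Both 4&5? no. Sum: 0
Gen 7: crossing 5x2. Both 4&5? no. Sum: 0
Gen 8: crossing 1x4. Both 4&5? no. Sum: 0
Gen 9: crossing 4x1. Both 4&5? no. Sum: 0
Gen 10: crossing 2x5. Both 4&5? no. Sum: 0
Gen 11: crossing 2x3. Both 4&5? no. Sum: 0
Gen 12: crossing 1x4. Both 4&5? no. Sum: 0
Gen 13: crossing 3x2. Both 4&5? no. Sum: 0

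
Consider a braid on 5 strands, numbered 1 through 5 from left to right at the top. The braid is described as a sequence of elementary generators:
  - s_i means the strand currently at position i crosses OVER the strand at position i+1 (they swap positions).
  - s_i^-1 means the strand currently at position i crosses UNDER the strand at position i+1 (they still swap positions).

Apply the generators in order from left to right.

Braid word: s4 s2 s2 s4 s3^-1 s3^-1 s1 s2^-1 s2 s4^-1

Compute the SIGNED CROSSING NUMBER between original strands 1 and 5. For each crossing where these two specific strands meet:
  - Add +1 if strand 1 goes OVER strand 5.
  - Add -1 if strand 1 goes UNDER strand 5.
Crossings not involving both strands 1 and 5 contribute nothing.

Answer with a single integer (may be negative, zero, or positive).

Answer: 0

Derivation:
Gen 1: crossing 4x5. Both 1&5? no. Sum: 0
Gen 2: crossing 2x3. Both 1&5? no. Sum: 0
Gen 3: crossing 3x2. Both 1&5? no. Sum: 0
Gen 4: crossing 5x4. Both 1&5? no. Sum: 0
Gen 5: crossing 3x4. Both 1&5? no. Sum: 0
Gen 6: crossing 4x3. Both 1&5? no. Sum: 0
Gen 7: crossing 1x2. Both 1&5? no. Sum: 0
Gen 8: crossing 1x3. Both 1&5? no. Sum: 0
Gen 9: crossing 3x1. Both 1&5? no. Sum: 0
Gen 10: crossing 4x5. Both 1&5? no. Sum: 0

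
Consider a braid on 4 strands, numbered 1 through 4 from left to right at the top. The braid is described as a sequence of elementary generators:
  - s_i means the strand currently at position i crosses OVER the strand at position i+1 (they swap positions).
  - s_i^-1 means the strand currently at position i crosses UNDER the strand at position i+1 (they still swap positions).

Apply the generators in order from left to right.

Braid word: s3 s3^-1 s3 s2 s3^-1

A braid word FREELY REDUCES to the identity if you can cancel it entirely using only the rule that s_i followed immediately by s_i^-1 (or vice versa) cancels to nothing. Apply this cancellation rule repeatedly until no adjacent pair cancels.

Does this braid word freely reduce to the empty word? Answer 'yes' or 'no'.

Gen 1 (s3): push. Stack: [s3]
Gen 2 (s3^-1): cancels prior s3. Stack: []
Gen 3 (s3): push. Stack: [s3]
Gen 4 (s2): push. Stack: [s3 s2]
Gen 5 (s3^-1): push. Stack: [s3 s2 s3^-1]
Reduced word: s3 s2 s3^-1

Answer: no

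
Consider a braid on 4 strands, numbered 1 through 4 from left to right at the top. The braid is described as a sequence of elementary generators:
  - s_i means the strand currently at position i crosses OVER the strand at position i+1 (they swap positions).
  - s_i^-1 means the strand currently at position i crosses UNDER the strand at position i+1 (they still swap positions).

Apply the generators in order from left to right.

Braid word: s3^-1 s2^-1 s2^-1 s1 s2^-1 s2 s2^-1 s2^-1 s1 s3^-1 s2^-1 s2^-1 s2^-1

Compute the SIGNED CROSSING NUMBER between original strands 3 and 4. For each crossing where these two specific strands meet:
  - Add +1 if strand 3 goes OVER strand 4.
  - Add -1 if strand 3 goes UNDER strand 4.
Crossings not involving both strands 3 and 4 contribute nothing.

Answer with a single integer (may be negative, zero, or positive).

Answer: 0

Derivation:
Gen 1: 3 under 4. Both 3&4? yes. Contrib: -1. Sum: -1
Gen 2: crossing 2x4. Both 3&4? no. Sum: -1
Gen 3: crossing 4x2. Both 3&4? no. Sum: -1
Gen 4: crossing 1x2. Both 3&4? no. Sum: -1
Gen 5: crossing 1x4. Both 3&4? no. Sum: -1
Gen 6: crossing 4x1. Both 3&4? no. Sum: -1
Gen 7: crossing 1x4. Both 3&4? no. Sum: -1
Gen 8: crossing 4x1. Both 3&4? no. Sum: -1
Gen 9: crossing 2x1. Both 3&4? no. Sum: -1
Gen 10: 4 under 3. Both 3&4? yes. Contrib: +1. Sum: 0
Gen 11: crossing 2x3. Both 3&4? no. Sum: 0
Gen 12: crossing 3x2. Both 3&4? no. Sum: 0
Gen 13: crossing 2x3. Both 3&4? no. Sum: 0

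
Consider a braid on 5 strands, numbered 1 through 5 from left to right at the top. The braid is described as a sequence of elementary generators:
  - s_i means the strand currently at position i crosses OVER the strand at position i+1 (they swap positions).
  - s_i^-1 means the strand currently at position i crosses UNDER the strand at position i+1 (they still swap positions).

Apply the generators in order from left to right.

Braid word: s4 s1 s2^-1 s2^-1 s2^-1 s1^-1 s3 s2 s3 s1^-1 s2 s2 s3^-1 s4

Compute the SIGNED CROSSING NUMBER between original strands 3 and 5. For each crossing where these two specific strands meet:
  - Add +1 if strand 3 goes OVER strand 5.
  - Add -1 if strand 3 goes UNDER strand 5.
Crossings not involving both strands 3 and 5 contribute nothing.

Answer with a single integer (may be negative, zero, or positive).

Answer: -1

Derivation:
Gen 1: crossing 4x5. Both 3&5? no. Sum: 0
Gen 2: crossing 1x2. Both 3&5? no. Sum: 0
Gen 3: crossing 1x3. Both 3&5? no. Sum: 0
Gen 4: crossing 3x1. Both 3&5? no. Sum: 0
Gen 5: crossing 1x3. Both 3&5? no. Sum: 0
Gen 6: crossing 2x3. Both 3&5? no. Sum: 0
Gen 7: crossing 1x5. Both 3&5? no. Sum: 0
Gen 8: crossing 2x5. Both 3&5? no. Sum: 0
Gen 9: crossing 2x1. Both 3&5? no. Sum: 0
Gen 10: 3 under 5. Both 3&5? yes. Contrib: -1. Sum: -1
Gen 11: crossing 3x1. Both 3&5? no. Sum: -1
Gen 12: crossing 1x3. Both 3&5? no. Sum: -1
Gen 13: crossing 1x2. Both 3&5? no. Sum: -1
Gen 14: crossing 1x4. Both 3&5? no. Sum: -1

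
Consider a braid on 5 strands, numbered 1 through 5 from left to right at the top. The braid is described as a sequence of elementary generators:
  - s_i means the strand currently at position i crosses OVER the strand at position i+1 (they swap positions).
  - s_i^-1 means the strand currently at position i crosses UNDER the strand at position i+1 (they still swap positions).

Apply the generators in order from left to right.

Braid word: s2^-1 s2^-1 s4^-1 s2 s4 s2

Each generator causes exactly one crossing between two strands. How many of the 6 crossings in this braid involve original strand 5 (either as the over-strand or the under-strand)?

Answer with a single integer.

Gen 1: crossing 2x3. Involves strand 5? no. Count so far: 0
Gen 2: crossing 3x2. Involves strand 5? no. Count so far: 0
Gen 3: crossing 4x5. Involves strand 5? yes. Count so far: 1
Gen 4: crossing 2x3. Involves strand 5? no. Count so far: 1
Gen 5: crossing 5x4. Involves strand 5? yes. Count so far: 2
Gen 6: crossing 3x2. Involves strand 5? no. Count so far: 2

Answer: 2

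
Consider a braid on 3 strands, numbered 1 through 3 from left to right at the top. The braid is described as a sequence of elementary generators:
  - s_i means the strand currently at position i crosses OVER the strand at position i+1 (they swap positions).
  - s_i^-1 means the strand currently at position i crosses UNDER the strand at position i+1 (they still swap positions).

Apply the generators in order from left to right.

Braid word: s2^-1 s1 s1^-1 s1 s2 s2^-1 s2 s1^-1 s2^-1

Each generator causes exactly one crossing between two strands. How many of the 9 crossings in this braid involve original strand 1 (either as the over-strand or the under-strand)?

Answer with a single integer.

Gen 1: crossing 2x3. Involves strand 1? no. Count so far: 0
Gen 2: crossing 1x3. Involves strand 1? yes. Count so far: 1
Gen 3: crossing 3x1. Involves strand 1? yes. Count so far: 2
Gen 4: crossing 1x3. Involves strand 1? yes. Count so far: 3
Gen 5: crossing 1x2. Involves strand 1? yes. Count so far: 4
Gen 6: crossing 2x1. Involves strand 1? yes. Count so far: 5
Gen 7: crossing 1x2. Involves strand 1? yes. Count so far: 6
Gen 8: crossing 3x2. Involves strand 1? no. Count so far: 6
Gen 9: crossing 3x1. Involves strand 1? yes. Count so far: 7

Answer: 7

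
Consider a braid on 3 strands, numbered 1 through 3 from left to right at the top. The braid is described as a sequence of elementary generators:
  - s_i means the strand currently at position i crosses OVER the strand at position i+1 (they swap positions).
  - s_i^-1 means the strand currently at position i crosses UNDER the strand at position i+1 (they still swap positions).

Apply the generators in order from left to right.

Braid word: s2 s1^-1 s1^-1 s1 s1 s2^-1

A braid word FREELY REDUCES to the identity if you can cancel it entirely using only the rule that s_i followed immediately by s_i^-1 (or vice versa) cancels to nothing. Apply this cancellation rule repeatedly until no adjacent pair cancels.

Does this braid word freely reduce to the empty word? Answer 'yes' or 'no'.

Answer: yes

Derivation:
Gen 1 (s2): push. Stack: [s2]
Gen 2 (s1^-1): push. Stack: [s2 s1^-1]
Gen 3 (s1^-1): push. Stack: [s2 s1^-1 s1^-1]
Gen 4 (s1): cancels prior s1^-1. Stack: [s2 s1^-1]
Gen 5 (s1): cancels prior s1^-1. Stack: [s2]
Gen 6 (s2^-1): cancels prior s2. Stack: []
Reduced word: (empty)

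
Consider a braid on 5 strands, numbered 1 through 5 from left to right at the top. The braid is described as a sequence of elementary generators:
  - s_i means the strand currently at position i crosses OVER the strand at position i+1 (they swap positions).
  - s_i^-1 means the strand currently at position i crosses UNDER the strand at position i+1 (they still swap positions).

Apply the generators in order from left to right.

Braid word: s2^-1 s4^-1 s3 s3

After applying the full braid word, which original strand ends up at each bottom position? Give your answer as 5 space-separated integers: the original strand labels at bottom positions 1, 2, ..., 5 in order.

Answer: 1 3 2 5 4

Derivation:
Gen 1 (s2^-1): strand 2 crosses under strand 3. Perm now: [1 3 2 4 5]
Gen 2 (s4^-1): strand 4 crosses under strand 5. Perm now: [1 3 2 5 4]
Gen 3 (s3): strand 2 crosses over strand 5. Perm now: [1 3 5 2 4]
Gen 4 (s3): strand 5 crosses over strand 2. Perm now: [1 3 2 5 4]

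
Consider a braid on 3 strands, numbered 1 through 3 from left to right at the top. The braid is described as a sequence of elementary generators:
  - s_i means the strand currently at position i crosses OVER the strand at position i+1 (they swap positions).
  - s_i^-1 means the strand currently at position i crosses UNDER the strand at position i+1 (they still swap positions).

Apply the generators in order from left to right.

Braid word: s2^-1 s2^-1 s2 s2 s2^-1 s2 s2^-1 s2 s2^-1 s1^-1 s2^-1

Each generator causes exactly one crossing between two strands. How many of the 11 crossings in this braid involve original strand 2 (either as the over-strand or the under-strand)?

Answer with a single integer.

Gen 1: crossing 2x3. Involves strand 2? yes. Count so far: 1
Gen 2: crossing 3x2. Involves strand 2? yes. Count so far: 2
Gen 3: crossing 2x3. Involves strand 2? yes. Count so far: 3
Gen 4: crossing 3x2. Involves strand 2? yes. Count so far: 4
Gen 5: crossing 2x3. Involves strand 2? yes. Count so far: 5
Gen 6: crossing 3x2. Involves strand 2? yes. Count so far: 6
Gen 7: crossing 2x3. Involves strand 2? yes. Count so far: 7
Gen 8: crossing 3x2. Involves strand 2? yes. Count so far: 8
Gen 9: crossing 2x3. Involves strand 2? yes. Count so far: 9
Gen 10: crossing 1x3. Involves strand 2? no. Count so far: 9
Gen 11: crossing 1x2. Involves strand 2? yes. Count so far: 10

Answer: 10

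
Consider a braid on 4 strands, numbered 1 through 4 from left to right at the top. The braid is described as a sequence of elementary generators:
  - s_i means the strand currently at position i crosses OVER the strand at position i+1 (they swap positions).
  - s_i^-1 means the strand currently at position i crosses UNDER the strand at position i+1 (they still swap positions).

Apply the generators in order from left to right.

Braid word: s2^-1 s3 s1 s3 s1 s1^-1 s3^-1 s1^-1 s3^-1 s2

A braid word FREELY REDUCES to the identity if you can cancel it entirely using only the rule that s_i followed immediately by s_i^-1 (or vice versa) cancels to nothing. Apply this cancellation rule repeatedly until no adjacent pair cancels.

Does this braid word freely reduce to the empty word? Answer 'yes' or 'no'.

Gen 1 (s2^-1): push. Stack: [s2^-1]
Gen 2 (s3): push. Stack: [s2^-1 s3]
Gen 3 (s1): push. Stack: [s2^-1 s3 s1]
Gen 4 (s3): push. Stack: [s2^-1 s3 s1 s3]
Gen 5 (s1): push. Stack: [s2^-1 s3 s1 s3 s1]
Gen 6 (s1^-1): cancels prior s1. Stack: [s2^-1 s3 s1 s3]
Gen 7 (s3^-1): cancels prior s3. Stack: [s2^-1 s3 s1]
Gen 8 (s1^-1): cancels prior s1. Stack: [s2^-1 s3]
Gen 9 (s3^-1): cancels prior s3. Stack: [s2^-1]
Gen 10 (s2): cancels prior s2^-1. Stack: []
Reduced word: (empty)

Answer: yes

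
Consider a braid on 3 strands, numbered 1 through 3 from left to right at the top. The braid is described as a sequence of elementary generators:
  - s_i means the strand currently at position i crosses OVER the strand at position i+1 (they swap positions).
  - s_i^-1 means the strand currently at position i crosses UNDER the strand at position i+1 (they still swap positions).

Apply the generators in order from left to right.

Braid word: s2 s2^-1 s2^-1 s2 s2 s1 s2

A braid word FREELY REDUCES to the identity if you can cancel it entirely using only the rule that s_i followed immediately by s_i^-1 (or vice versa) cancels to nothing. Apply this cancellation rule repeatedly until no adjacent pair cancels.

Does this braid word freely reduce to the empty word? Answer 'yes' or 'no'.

Gen 1 (s2): push. Stack: [s2]
Gen 2 (s2^-1): cancels prior s2. Stack: []
Gen 3 (s2^-1): push. Stack: [s2^-1]
Gen 4 (s2): cancels prior s2^-1. Stack: []
Gen 5 (s2): push. Stack: [s2]
Gen 6 (s1): push. Stack: [s2 s1]
Gen 7 (s2): push. Stack: [s2 s1 s2]
Reduced word: s2 s1 s2

Answer: no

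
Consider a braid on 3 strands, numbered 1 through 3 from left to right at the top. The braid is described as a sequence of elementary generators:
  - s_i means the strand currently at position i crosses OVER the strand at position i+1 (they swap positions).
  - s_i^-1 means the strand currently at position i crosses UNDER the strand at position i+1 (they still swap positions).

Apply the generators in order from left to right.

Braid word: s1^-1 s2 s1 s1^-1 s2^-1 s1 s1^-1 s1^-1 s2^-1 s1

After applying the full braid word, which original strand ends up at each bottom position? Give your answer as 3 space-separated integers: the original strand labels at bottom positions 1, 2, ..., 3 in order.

Gen 1 (s1^-1): strand 1 crosses under strand 2. Perm now: [2 1 3]
Gen 2 (s2): strand 1 crosses over strand 3. Perm now: [2 3 1]
Gen 3 (s1): strand 2 crosses over strand 3. Perm now: [3 2 1]
Gen 4 (s1^-1): strand 3 crosses under strand 2. Perm now: [2 3 1]
Gen 5 (s2^-1): strand 3 crosses under strand 1. Perm now: [2 1 3]
Gen 6 (s1): strand 2 crosses over strand 1. Perm now: [1 2 3]
Gen 7 (s1^-1): strand 1 crosses under strand 2. Perm now: [2 1 3]
Gen 8 (s1^-1): strand 2 crosses under strand 1. Perm now: [1 2 3]
Gen 9 (s2^-1): strand 2 crosses under strand 3. Perm now: [1 3 2]
Gen 10 (s1): strand 1 crosses over strand 3. Perm now: [3 1 2]

Answer: 3 1 2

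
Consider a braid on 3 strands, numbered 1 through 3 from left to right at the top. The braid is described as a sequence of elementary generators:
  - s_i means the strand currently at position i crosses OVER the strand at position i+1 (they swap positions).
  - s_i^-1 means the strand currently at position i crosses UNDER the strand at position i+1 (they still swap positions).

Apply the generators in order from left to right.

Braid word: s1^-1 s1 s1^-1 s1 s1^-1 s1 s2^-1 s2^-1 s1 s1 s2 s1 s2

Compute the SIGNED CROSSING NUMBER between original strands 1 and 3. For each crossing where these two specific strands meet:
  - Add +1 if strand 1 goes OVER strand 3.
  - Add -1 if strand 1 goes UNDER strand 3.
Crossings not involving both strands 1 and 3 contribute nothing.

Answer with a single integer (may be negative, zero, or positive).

Answer: 1

Derivation:
Gen 1: crossing 1x2. Both 1&3? no. Sum: 0
Gen 2: crossing 2x1. Both 1&3? no. Sum: 0
Gen 3: crossing 1x2. Both 1&3? no. Sum: 0
Gen 4: crossing 2x1. Both 1&3? no. Sum: 0
Gen 5: crossing 1x2. Both 1&3? no. Sum: 0
Gen 6: crossing 2x1. Both 1&3? no. Sum: 0
Gen 7: crossing 2x3. Both 1&3? no. Sum: 0
Gen 8: crossing 3x2. Both 1&3? no. Sum: 0
Gen 9: crossing 1x2. Both 1&3? no. Sum: 0
Gen 10: crossing 2x1. Both 1&3? no. Sum: 0
Gen 11: crossing 2x3. Both 1&3? no. Sum: 0
Gen 12: 1 over 3. Both 1&3? yes. Contrib: +1. Sum: 1
Gen 13: crossing 1x2. Both 1&3? no. Sum: 1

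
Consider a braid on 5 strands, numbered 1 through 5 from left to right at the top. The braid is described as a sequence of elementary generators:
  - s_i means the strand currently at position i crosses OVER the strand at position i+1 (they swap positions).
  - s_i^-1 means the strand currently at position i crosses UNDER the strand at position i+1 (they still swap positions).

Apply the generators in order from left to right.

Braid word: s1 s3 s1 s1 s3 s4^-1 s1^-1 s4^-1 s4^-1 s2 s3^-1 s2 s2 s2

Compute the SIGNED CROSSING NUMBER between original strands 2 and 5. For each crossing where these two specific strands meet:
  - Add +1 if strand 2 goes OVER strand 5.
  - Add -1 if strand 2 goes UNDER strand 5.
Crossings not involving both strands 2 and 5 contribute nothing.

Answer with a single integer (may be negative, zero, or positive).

Answer: -1

Derivation:
Gen 1: crossing 1x2. Both 2&5? no. Sum: 0
Gen 2: crossing 3x4. Both 2&5? no. Sum: 0
Gen 3: crossing 2x1. Both 2&5? no. Sum: 0
Gen 4: crossing 1x2. Both 2&5? no. Sum: 0
Gen 5: crossing 4x3. Both 2&5? no. Sum: 0
Gen 6: crossing 4x5. Both 2&5? no. Sum: 0
Gen 7: crossing 2x1. Both 2&5? no. Sum: 0
Gen 8: crossing 5x4. Both 2&5? no. Sum: 0
Gen 9: crossing 4x5. Both 2&5? no. Sum: 0
Gen 10: crossing 2x3. Both 2&5? no. Sum: 0
Gen 11: 2 under 5. Both 2&5? yes. Contrib: -1. Sum: -1
Gen 12: crossing 3x5. Both 2&5? no. Sum: -1
Gen 13: crossing 5x3. Both 2&5? no. Sum: -1
Gen 14: crossing 3x5. Both 2&5? no. Sum: -1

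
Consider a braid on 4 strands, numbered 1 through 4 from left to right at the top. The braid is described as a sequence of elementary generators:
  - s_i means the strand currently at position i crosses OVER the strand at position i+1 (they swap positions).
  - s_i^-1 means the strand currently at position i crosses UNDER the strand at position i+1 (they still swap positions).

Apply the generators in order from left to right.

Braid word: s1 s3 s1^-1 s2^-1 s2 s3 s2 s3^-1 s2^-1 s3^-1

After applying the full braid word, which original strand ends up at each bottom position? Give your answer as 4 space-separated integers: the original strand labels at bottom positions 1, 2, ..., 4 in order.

Gen 1 (s1): strand 1 crosses over strand 2. Perm now: [2 1 3 4]
Gen 2 (s3): strand 3 crosses over strand 4. Perm now: [2 1 4 3]
Gen 3 (s1^-1): strand 2 crosses under strand 1. Perm now: [1 2 4 3]
Gen 4 (s2^-1): strand 2 crosses under strand 4. Perm now: [1 4 2 3]
Gen 5 (s2): strand 4 crosses over strand 2. Perm now: [1 2 4 3]
Gen 6 (s3): strand 4 crosses over strand 3. Perm now: [1 2 3 4]
Gen 7 (s2): strand 2 crosses over strand 3. Perm now: [1 3 2 4]
Gen 8 (s3^-1): strand 2 crosses under strand 4. Perm now: [1 3 4 2]
Gen 9 (s2^-1): strand 3 crosses under strand 4. Perm now: [1 4 3 2]
Gen 10 (s3^-1): strand 3 crosses under strand 2. Perm now: [1 4 2 3]

Answer: 1 4 2 3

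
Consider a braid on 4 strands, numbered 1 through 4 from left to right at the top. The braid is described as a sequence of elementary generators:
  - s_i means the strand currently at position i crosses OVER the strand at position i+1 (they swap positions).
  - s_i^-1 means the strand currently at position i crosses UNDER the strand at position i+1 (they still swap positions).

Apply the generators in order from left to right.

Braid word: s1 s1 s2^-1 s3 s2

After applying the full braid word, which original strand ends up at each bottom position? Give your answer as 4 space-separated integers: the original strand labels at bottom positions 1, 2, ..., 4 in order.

Gen 1 (s1): strand 1 crosses over strand 2. Perm now: [2 1 3 4]
Gen 2 (s1): strand 2 crosses over strand 1. Perm now: [1 2 3 4]
Gen 3 (s2^-1): strand 2 crosses under strand 3. Perm now: [1 3 2 4]
Gen 4 (s3): strand 2 crosses over strand 4. Perm now: [1 3 4 2]
Gen 5 (s2): strand 3 crosses over strand 4. Perm now: [1 4 3 2]

Answer: 1 4 3 2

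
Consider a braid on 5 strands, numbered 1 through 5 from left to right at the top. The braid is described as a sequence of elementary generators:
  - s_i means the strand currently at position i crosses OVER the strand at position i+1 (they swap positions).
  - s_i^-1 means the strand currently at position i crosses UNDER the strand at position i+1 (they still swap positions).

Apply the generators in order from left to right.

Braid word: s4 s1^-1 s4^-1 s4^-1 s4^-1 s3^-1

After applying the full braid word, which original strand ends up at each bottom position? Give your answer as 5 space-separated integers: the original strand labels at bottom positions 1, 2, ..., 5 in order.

Answer: 2 1 4 3 5

Derivation:
Gen 1 (s4): strand 4 crosses over strand 5. Perm now: [1 2 3 5 4]
Gen 2 (s1^-1): strand 1 crosses under strand 2. Perm now: [2 1 3 5 4]
Gen 3 (s4^-1): strand 5 crosses under strand 4. Perm now: [2 1 3 4 5]
Gen 4 (s4^-1): strand 4 crosses under strand 5. Perm now: [2 1 3 5 4]
Gen 5 (s4^-1): strand 5 crosses under strand 4. Perm now: [2 1 3 4 5]
Gen 6 (s3^-1): strand 3 crosses under strand 4. Perm now: [2 1 4 3 5]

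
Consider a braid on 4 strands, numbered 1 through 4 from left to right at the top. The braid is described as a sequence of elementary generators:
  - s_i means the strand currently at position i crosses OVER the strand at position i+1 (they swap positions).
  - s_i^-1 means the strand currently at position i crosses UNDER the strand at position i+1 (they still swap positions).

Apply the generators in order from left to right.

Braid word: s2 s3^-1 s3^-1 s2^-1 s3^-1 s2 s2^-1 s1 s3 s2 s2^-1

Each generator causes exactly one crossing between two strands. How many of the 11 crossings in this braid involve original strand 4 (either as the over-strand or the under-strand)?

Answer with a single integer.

Gen 1: crossing 2x3. Involves strand 4? no. Count so far: 0
Gen 2: crossing 2x4. Involves strand 4? yes. Count so far: 1
Gen 3: crossing 4x2. Involves strand 4? yes. Count so far: 2
Gen 4: crossing 3x2. Involves strand 4? no. Count so far: 2
Gen 5: crossing 3x4. Involves strand 4? yes. Count so far: 3
Gen 6: crossing 2x4. Involves strand 4? yes. Count so far: 4
Gen 7: crossing 4x2. Involves strand 4? yes. Count so far: 5
Gen 8: crossing 1x2. Involves strand 4? no. Count so far: 5
Gen 9: crossing 4x3. Involves strand 4? yes. Count so far: 6
Gen 10: crossing 1x3. Involves strand 4? no. Count so far: 6
Gen 11: crossing 3x1. Involves strand 4? no. Count so far: 6

Answer: 6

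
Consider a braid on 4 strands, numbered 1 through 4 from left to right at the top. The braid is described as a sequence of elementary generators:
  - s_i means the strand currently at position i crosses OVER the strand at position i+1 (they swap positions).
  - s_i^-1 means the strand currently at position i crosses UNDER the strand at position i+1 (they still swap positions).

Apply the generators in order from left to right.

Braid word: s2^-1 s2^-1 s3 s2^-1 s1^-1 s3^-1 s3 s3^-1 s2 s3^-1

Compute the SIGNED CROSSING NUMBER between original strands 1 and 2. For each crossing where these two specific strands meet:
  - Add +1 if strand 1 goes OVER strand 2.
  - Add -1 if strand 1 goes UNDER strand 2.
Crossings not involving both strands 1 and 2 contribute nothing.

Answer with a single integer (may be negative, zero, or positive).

Answer: -1

Derivation:
Gen 1: crossing 2x3. Both 1&2? no. Sum: 0
Gen 2: crossing 3x2. Both 1&2? no. Sum: 0
Gen 3: crossing 3x4. Both 1&2? no. Sum: 0
Gen 4: crossing 2x4. Both 1&2? no. Sum: 0
Gen 5: crossing 1x4. Both 1&2? no. Sum: 0
Gen 6: crossing 2x3. Both 1&2? no. Sum: 0
Gen 7: crossing 3x2. Both 1&2? no. Sum: 0
Gen 8: crossing 2x3. Both 1&2? no. Sum: 0
Gen 9: crossing 1x3. Both 1&2? no. Sum: 0
Gen 10: 1 under 2. Both 1&2? yes. Contrib: -1. Sum: -1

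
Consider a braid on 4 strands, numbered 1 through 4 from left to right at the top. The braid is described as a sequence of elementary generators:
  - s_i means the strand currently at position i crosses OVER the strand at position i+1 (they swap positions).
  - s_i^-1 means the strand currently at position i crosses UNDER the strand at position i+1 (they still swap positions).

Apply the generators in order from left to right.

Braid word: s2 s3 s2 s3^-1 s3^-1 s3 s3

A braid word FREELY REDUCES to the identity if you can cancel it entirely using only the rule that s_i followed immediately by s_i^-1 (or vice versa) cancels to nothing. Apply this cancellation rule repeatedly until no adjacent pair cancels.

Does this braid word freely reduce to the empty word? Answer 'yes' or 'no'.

Gen 1 (s2): push. Stack: [s2]
Gen 2 (s3): push. Stack: [s2 s3]
Gen 3 (s2): push. Stack: [s2 s3 s2]
Gen 4 (s3^-1): push. Stack: [s2 s3 s2 s3^-1]
Gen 5 (s3^-1): push. Stack: [s2 s3 s2 s3^-1 s3^-1]
Gen 6 (s3): cancels prior s3^-1. Stack: [s2 s3 s2 s3^-1]
Gen 7 (s3): cancels prior s3^-1. Stack: [s2 s3 s2]
Reduced word: s2 s3 s2

Answer: no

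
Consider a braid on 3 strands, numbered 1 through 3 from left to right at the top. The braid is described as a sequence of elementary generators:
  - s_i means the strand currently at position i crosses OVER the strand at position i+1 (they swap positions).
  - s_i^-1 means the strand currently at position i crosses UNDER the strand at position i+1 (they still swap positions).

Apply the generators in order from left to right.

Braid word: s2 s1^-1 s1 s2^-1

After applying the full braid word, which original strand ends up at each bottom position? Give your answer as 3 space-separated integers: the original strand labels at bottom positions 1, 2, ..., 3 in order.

Gen 1 (s2): strand 2 crosses over strand 3. Perm now: [1 3 2]
Gen 2 (s1^-1): strand 1 crosses under strand 3. Perm now: [3 1 2]
Gen 3 (s1): strand 3 crosses over strand 1. Perm now: [1 3 2]
Gen 4 (s2^-1): strand 3 crosses under strand 2. Perm now: [1 2 3]

Answer: 1 2 3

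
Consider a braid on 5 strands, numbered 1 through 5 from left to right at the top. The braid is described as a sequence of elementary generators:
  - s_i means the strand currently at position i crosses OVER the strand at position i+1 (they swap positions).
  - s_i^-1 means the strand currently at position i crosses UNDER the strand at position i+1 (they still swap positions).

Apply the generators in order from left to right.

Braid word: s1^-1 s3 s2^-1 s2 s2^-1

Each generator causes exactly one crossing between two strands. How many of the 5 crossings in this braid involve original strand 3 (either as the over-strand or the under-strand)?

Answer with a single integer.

Gen 1: crossing 1x2. Involves strand 3? no. Count so far: 0
Gen 2: crossing 3x4. Involves strand 3? yes. Count so far: 1
Gen 3: crossing 1x4. Involves strand 3? no. Count so far: 1
Gen 4: crossing 4x1. Involves strand 3? no. Count so far: 1
Gen 5: crossing 1x4. Involves strand 3? no. Count so far: 1

Answer: 1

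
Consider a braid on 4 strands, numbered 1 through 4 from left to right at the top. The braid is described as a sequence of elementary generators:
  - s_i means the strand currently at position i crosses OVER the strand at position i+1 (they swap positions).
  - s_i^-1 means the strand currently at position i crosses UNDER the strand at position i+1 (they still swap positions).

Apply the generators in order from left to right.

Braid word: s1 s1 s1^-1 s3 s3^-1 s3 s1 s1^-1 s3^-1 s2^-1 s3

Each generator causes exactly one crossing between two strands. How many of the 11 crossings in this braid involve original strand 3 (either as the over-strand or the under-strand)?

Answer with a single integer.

Answer: 5

Derivation:
Gen 1: crossing 1x2. Involves strand 3? no. Count so far: 0
Gen 2: crossing 2x1. Involves strand 3? no. Count so far: 0
Gen 3: crossing 1x2. Involves strand 3? no. Count so far: 0
Gen 4: crossing 3x4. Involves strand 3? yes. Count so far: 1
Gen 5: crossing 4x3. Involves strand 3? yes. Count so far: 2
Gen 6: crossing 3x4. Involves strand 3? yes. Count so far: 3
Gen 7: crossing 2x1. Involves strand 3? no. Count so far: 3
Gen 8: crossing 1x2. Involves strand 3? no. Count so far: 3
Gen 9: crossing 4x3. Involves strand 3? yes. Count so far: 4
Gen 10: crossing 1x3. Involves strand 3? yes. Count so far: 5
Gen 11: crossing 1x4. Involves strand 3? no. Count so far: 5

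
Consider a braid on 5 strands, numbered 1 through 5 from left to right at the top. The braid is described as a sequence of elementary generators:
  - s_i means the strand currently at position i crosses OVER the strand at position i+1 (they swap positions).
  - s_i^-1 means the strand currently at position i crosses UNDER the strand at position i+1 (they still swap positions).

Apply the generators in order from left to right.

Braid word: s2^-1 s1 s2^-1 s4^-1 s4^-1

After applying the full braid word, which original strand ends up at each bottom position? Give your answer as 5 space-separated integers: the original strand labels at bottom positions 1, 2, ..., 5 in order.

Gen 1 (s2^-1): strand 2 crosses under strand 3. Perm now: [1 3 2 4 5]
Gen 2 (s1): strand 1 crosses over strand 3. Perm now: [3 1 2 4 5]
Gen 3 (s2^-1): strand 1 crosses under strand 2. Perm now: [3 2 1 4 5]
Gen 4 (s4^-1): strand 4 crosses under strand 5. Perm now: [3 2 1 5 4]
Gen 5 (s4^-1): strand 5 crosses under strand 4. Perm now: [3 2 1 4 5]

Answer: 3 2 1 4 5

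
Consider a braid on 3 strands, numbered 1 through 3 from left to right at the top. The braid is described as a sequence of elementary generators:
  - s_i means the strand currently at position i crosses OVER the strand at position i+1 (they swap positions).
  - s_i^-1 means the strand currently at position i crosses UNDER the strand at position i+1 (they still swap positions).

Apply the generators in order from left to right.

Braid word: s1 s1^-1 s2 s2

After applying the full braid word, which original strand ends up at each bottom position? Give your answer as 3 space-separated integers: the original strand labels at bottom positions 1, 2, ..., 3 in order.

Gen 1 (s1): strand 1 crosses over strand 2. Perm now: [2 1 3]
Gen 2 (s1^-1): strand 2 crosses under strand 1. Perm now: [1 2 3]
Gen 3 (s2): strand 2 crosses over strand 3. Perm now: [1 3 2]
Gen 4 (s2): strand 3 crosses over strand 2. Perm now: [1 2 3]

Answer: 1 2 3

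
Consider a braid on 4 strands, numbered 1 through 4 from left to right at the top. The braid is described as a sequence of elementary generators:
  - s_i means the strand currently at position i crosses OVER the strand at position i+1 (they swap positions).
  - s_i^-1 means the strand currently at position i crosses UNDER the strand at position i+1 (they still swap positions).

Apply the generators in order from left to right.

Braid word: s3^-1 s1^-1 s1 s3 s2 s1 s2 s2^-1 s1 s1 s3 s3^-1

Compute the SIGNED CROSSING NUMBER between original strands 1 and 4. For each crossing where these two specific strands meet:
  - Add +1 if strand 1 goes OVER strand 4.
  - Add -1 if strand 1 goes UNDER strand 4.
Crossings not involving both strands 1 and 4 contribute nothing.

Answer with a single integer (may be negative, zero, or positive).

Gen 1: crossing 3x4. Both 1&4? no. Sum: 0
Gen 2: crossing 1x2. Both 1&4? no. Sum: 0
Gen 3: crossing 2x1. Both 1&4? no. Sum: 0
Gen 4: crossing 4x3. Both 1&4? no. Sum: 0
Gen 5: crossing 2x3. Both 1&4? no. Sum: 0
Gen 6: crossing 1x3. Both 1&4? no. Sum: 0
Gen 7: crossing 1x2. Both 1&4? no. Sum: 0
Gen 8: crossing 2x1. Both 1&4? no. Sum: 0
Gen 9: crossing 3x1. Both 1&4? no. Sum: 0
Gen 10: crossing 1x3. Both 1&4? no. Sum: 0
Gen 11: crossing 2x4. Both 1&4? no. Sum: 0
Gen 12: crossing 4x2. Both 1&4? no. Sum: 0

Answer: 0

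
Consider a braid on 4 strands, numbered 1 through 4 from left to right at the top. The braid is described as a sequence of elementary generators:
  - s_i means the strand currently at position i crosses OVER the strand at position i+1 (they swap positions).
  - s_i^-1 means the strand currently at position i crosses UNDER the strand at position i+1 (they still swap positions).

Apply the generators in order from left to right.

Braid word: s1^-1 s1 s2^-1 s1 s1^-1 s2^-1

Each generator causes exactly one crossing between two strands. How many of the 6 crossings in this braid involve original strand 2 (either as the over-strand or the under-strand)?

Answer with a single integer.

Answer: 4

Derivation:
Gen 1: crossing 1x2. Involves strand 2? yes. Count so far: 1
Gen 2: crossing 2x1. Involves strand 2? yes. Count so far: 2
Gen 3: crossing 2x3. Involves strand 2? yes. Count so far: 3
Gen 4: crossing 1x3. Involves strand 2? no. Count so far: 3
Gen 5: crossing 3x1. Involves strand 2? no. Count so far: 3
Gen 6: crossing 3x2. Involves strand 2? yes. Count so far: 4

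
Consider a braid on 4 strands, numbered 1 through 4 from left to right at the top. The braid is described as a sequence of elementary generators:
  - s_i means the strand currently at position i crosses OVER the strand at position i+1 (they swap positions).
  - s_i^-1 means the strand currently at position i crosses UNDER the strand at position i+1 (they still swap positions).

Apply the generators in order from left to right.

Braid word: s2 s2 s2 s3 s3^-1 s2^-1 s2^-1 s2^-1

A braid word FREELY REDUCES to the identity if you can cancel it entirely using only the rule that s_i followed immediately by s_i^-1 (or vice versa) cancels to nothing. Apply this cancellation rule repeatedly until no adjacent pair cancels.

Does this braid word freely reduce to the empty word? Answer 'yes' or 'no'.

Gen 1 (s2): push. Stack: [s2]
Gen 2 (s2): push. Stack: [s2 s2]
Gen 3 (s2): push. Stack: [s2 s2 s2]
Gen 4 (s3): push. Stack: [s2 s2 s2 s3]
Gen 5 (s3^-1): cancels prior s3. Stack: [s2 s2 s2]
Gen 6 (s2^-1): cancels prior s2. Stack: [s2 s2]
Gen 7 (s2^-1): cancels prior s2. Stack: [s2]
Gen 8 (s2^-1): cancels prior s2. Stack: []
Reduced word: (empty)

Answer: yes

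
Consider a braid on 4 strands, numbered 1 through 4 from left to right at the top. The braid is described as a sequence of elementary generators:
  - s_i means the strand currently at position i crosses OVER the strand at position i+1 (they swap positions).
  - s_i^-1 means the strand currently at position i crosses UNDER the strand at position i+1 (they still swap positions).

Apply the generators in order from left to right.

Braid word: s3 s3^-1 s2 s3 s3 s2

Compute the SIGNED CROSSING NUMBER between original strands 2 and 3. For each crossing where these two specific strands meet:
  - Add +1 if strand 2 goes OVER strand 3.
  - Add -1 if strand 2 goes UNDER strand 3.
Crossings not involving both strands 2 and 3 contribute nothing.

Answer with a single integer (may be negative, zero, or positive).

Answer: 0

Derivation:
Gen 1: crossing 3x4. Both 2&3? no. Sum: 0
Gen 2: crossing 4x3. Both 2&3? no. Sum: 0
Gen 3: 2 over 3. Both 2&3? yes. Contrib: +1. Sum: 1
Gen 4: crossing 2x4. Both 2&3? no. Sum: 1
Gen 5: crossing 4x2. Both 2&3? no. Sum: 1
Gen 6: 3 over 2. Both 2&3? yes. Contrib: -1. Sum: 0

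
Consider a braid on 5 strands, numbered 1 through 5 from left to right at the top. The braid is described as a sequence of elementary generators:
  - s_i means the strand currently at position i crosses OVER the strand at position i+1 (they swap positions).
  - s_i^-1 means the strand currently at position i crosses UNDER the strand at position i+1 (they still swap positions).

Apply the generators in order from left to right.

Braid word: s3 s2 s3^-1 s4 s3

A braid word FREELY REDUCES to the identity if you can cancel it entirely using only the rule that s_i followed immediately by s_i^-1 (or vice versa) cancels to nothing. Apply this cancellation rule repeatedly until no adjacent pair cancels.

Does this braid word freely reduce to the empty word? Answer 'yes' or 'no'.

Answer: no

Derivation:
Gen 1 (s3): push. Stack: [s3]
Gen 2 (s2): push. Stack: [s3 s2]
Gen 3 (s3^-1): push. Stack: [s3 s2 s3^-1]
Gen 4 (s4): push. Stack: [s3 s2 s3^-1 s4]
Gen 5 (s3): push. Stack: [s3 s2 s3^-1 s4 s3]
Reduced word: s3 s2 s3^-1 s4 s3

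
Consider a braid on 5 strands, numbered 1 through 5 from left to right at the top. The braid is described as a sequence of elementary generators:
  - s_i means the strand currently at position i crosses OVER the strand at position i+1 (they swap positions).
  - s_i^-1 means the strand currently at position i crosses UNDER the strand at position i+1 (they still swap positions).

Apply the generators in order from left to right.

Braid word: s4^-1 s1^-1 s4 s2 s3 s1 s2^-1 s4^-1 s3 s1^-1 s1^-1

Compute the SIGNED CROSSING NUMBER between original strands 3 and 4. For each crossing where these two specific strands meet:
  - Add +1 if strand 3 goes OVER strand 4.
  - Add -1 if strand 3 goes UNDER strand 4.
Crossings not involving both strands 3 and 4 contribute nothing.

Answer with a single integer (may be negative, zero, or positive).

Answer: 0

Derivation:
Gen 1: crossing 4x5. Both 3&4? no. Sum: 0
Gen 2: crossing 1x2. Both 3&4? no. Sum: 0
Gen 3: crossing 5x4. Both 3&4? no. Sum: 0
Gen 4: crossing 1x3. Both 3&4? no. Sum: 0
Gen 5: crossing 1x4. Both 3&4? no. Sum: 0
Gen 6: crossing 2x3. Both 3&4? no. Sum: 0
Gen 7: crossing 2x4. Both 3&4? no. Sum: 0
Gen 8: crossing 1x5. Both 3&4? no. Sum: 0
Gen 9: crossing 2x5. Both 3&4? no. Sum: 0
Gen 10: 3 under 4. Both 3&4? yes. Contrib: -1. Sum: -1
Gen 11: 4 under 3. Both 3&4? yes. Contrib: +1. Sum: 0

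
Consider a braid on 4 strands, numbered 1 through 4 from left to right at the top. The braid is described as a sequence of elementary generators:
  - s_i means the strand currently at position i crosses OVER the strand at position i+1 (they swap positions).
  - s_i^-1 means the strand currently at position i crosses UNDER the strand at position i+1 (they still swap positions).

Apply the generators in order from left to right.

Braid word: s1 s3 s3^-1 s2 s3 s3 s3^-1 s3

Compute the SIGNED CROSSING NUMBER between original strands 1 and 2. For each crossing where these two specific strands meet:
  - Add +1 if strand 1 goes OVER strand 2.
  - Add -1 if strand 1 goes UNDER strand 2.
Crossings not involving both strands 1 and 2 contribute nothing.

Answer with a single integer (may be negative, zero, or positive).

Answer: 1

Derivation:
Gen 1: 1 over 2. Both 1&2? yes. Contrib: +1. Sum: 1
Gen 2: crossing 3x4. Both 1&2? no. Sum: 1
Gen 3: crossing 4x3. Both 1&2? no. Sum: 1
Gen 4: crossing 1x3. Both 1&2? no. Sum: 1
Gen 5: crossing 1x4. Both 1&2? no. Sum: 1
Gen 6: crossing 4x1. Both 1&2? no. Sum: 1
Gen 7: crossing 1x4. Both 1&2? no. Sum: 1
Gen 8: crossing 4x1. Both 1&2? no. Sum: 1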